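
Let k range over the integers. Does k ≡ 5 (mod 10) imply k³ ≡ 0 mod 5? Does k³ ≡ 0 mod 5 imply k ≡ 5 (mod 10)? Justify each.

(⇒) holds; (⇐) fails.

(⇒) Suppose k ≡ 5 (mod 10). Then k³ ≡ 5³ = 125 (mod 10), and since 5 ∣ 10, also k³ ≡ 0 (mod 5).

(⇐) This fails: take k = 0. Then 0³ = 0 ≡ 0 (mod 5), yet 0 ≡ 0 (mod 10), not 5.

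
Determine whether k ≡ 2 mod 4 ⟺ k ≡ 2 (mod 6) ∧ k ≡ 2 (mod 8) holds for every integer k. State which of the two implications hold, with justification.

Forward direction. This fails: k = 6 gives 6 ≡ 2 (mod 4) but 6 ≡ 0 (mod 6), so the conjunction on the right does not hold.

Converse. If k ≡ 2 (mod 6) and k ≡ 2 (mod 8), then by the Chinese remainder theorem k ≡ 2 (mod 24). Since 2 ≡ 2 (mod 4) and 4 ∣ 24, we get k ≡ 2 (mod 4).

Only the reverse direction holds.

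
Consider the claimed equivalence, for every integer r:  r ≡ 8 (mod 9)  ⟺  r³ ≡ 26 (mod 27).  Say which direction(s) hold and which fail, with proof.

Forward direction. Suppose r ≡ 8 (mod 9). Working modulo 27, r ∈ {8, 17, 26}; for each such r, r³ ≡ 26 (mod 27).

Converse. The residues r modulo 27 with r³ ≡ 26 (mod 27) are exactly {8, 17, 26}, and each is ≡ 8 (mod 9).

Both implications hold.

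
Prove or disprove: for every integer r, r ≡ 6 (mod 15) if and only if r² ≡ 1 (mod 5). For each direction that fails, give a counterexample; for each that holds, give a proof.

Forward direction. Suppose r ≡ 6 (mod 15). Then r² ≡ 6² = 36 (mod 15), and since 5 ∣ 15, also r² ≡ 1 (mod 5).

Converse. This fails: take r = 1. Then 1² = 1 ≡ 1 (mod 5), yet 1 ≡ 1 (mod 15), not 6.

Only the forward implication holds.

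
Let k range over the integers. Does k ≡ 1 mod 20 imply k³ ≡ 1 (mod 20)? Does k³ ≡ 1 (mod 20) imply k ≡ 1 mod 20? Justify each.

Both directions hold.

(→) Suppose k ≡ 1 mod 20. Write k = 20j + 1. Then (20j + 1)³ = 8000j³ + 1200j² + 60j + 1 = 20(400j³ + 60j² + 3j) + 1, so k³ ≡ 1 (mod 20).

(←) Conversely, suppose k³ ≡ 1 (mod 20). The only residue r in {0, …, 19} with r³ ≡ 1 (mod 20) is r = 1, so k ≡ 1 (mod 20).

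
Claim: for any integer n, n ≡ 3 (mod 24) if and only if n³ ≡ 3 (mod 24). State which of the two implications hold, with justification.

(⇒) Suppose n ≡ 3 (mod 24). Write n = 24j + 3. Then (24j + 3)³ = 13824j³ + 5184j² + 648j + 27 = 24(576j³ + 216j² + 27j + 1) + 3, so n³ ≡ 3 (mod 24).

(⇐) Conversely, suppose n³ ≡ 3 (mod 24). The only residue r in {0, …, 23} with r³ ≡ 3 (mod 24) is r = 3, so n ≡ 3 (mod 24).

Both implications hold.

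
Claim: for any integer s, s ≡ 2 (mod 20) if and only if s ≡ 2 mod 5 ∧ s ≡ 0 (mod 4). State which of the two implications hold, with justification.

(⇒) fails and (⇐) fails.

[⇒] This fails: s = 2 gives 2 ≡ 2 (mod 20) but 2 ≡ 2 (mod 4), so the conjunction on the right does not hold.

[⇐] This fails: s = 12 satisfies both congruences on the right (12 ≡ 2 mod 5 and 12 ≡ 0 mod 4) yet 12 ≡ 12 (mod 20), not 2.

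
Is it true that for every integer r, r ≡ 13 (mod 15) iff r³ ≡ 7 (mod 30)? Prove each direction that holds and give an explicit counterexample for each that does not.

Only the converse holds.

(⇐) The residues r modulo 30 with r³ ≡ 7 (mod 30) are exactly {13}, and each is ≡ 13 (mod 15).

(⇒) This fails: take r = 28. Then 28 ≡ 13 (mod 15), but 28³ = 21952 ≡ 22 (mod 30), not 7.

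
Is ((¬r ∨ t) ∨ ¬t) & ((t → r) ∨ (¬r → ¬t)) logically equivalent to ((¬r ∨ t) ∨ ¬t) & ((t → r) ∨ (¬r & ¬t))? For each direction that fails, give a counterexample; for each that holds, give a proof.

Both directions hold; the statement is true.

[⇒] Assume the antecedent. If t is true, the antecedent forces (t = T, r = T), and the consequent holds there. If t is false, the consequent reduces to true regardless of the other variables. Either way the consequent holds.

[⇐] Assume the antecedent. If t is true, the antecedent forces (t = T, r = T), and the consequent holds there. If t is false, the consequent reduces to true regardless of the other variables. Either way the consequent holds.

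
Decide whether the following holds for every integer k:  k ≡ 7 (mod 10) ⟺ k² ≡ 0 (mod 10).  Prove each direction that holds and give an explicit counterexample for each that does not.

Neither direction holds.

Forward direction. This fails: take k = 7. Then 7 ≡ 7 (mod 10), but 7² = 49 ≡ 9 (mod 10), not 0.

Converse. This fails: take k = 0. Then 0² = 0 ≡ 0 (mod 10), yet 0 ≡ 0 (mod 10), not 7.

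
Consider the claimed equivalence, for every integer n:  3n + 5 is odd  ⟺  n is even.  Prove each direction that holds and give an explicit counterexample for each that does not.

Equivalent; both directions hold.

(⟹) Suppose 3n + 5 is odd. Since 3 is odd, 3n and n have the same parity, so 3n + 5 ≡ n + 5 (mod 2). As 5 is odd, 3n + 5 is odd exactly when n is even. Thus n is even.

(⟸) Conversely, suppose n is even; write n = 2j. Then 3n + 5 = 3·(2j) + 5 = 2·3j + 5, which is odd.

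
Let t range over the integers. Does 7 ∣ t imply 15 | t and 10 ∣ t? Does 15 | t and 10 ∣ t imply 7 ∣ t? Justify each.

Forward direction. This fails: take t = 7. Certainly 7 ∣ 7, but 15 ∤ 7.

Converse. This fails: take t = 30. Both 15 ∣ 30 and 10 ∣ 30, yet 30 is not a multiple of 7 (since 30 = 4·7 + 2), so 7 ∤ 30.

(⇒) fails and (⇐) fails.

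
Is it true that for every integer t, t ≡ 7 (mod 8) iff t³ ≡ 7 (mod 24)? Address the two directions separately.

(⇒) fails; (⇐) holds.

(⇒) This fails: take t = 15. Then 15 ≡ 7 (mod 8), but 15³ = 3375 ≡ 15 (mod 24), not 7.

(⇐) Conversely, the residues r modulo 24 with r³ ≡ 7 (mod 24) are exactly {7}, and each is ≡ 7 (mod 8).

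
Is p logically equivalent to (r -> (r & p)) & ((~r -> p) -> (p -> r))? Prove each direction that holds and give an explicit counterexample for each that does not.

(⇒) fails and (⇐) fails.

(⇒) This fails. Under r = F, p = T, the left side is true but the right side is false.

(⇐) This fails. Under r = F, p = F, the left side is false but the right side is true.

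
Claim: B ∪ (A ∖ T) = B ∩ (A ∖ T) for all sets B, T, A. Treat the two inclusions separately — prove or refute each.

Forward inclusion. This inclusion fails. Take B = {1}, T = ∅, A = ∅; then 1 ∈ B ∪ (A ∖ T) but 1 ∉ B ∩ (A ∖ T).

Reverse inclusion. Let x ∈ B ∩ (A ∖ T). Then x ∈ B ∩ A and x ∉ T, from which x ∈ B ∪ (A ∖ T).

The sets are not equal: only the reverse inclusion holds.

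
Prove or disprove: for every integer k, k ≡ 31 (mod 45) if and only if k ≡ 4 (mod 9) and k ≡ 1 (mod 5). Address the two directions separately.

(→) Suppose k ≡ 31 (mod 45); write k = 45j + 31. Since 9 ∣ 45, reducing mod 9 gives k ≡ 31 ≡ 4 (mod 9); since 5 ∣ 45, reducing mod 5 gives k ≡ 31 ≡ 1 (mod 5).

(←) Conversely, if k ≡ 4 (mod 9) and k ≡ 1 (mod 5), then by the Chinese remainder theorem k ≡ 31 (mod 45). This is exactly k ≡ 31 (mod 45).

Equivalent; both directions hold.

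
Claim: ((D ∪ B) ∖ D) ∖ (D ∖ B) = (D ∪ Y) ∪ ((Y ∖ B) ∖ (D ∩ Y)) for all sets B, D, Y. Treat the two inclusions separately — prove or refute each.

(⟹) This inclusion fails. Take B = {1}, D = ∅, Y = ∅; then 1 ∈ ((D ∪ B) ∖ D) ∖ (D ∖ B) but 1 ∉ (D ∪ Y) ∪ ((Y ∖ B) ∖ (D ∩ Y)).

(⟸) This inclusion fails. Take B = ∅, D = {1}, Y = ∅; then 1 ∈ (D ∪ Y) ∪ ((Y ∖ B) ∖ (D ∩ Y)) but 1 ∉ ((D ∪ B) ∖ D) ∖ (D ∖ B).

Both inclusions fail.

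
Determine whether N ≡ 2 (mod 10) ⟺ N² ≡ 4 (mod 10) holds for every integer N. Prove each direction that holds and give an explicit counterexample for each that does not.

(⟸) This fails: take N = 8. Then 8² = 64 ≡ 4 (mod 10), yet 8 ≡ 8 (mod 10), not 2.

(⟹) Suppose N ≡ 2 (mod 10). Write N = 10j + 2. Then (10j + 2)² = 100j² + 40j + 4 = 10(10j² + 4j) + 4, so N² ≡ 4 (mod 10).

Only the forward implication holds.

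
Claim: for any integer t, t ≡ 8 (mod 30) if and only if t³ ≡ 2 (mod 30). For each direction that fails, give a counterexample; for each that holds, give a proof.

[⇒] Suppose t ≡ 8 (mod 30). Write t = 30j + 8. Then (30j + 8)³ = 27000j³ + 21600j² + 5760j + 512 = 30(900j³ + 720j² + 192j + 17) + 2, so t³ ≡ 2 (mod 30).

[⇐] Conversely, suppose t³ ≡ 2 (mod 30). The only residue r in {0, …, 29} with r³ ≡ 2 (mod 30) is r = 8, so t ≡ 8 (mod 30).

Both directions hold.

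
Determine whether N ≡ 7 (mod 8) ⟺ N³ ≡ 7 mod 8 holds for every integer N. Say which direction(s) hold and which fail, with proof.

Equivalent; both directions hold.

Forward direction. Suppose N ≡ 7 (mod 8). Write N = 8j + 7. Then (8j + 7)³ = 512j³ + 1344j² + 1176j + 343 = 8(64j³ + 168j² + 147j + 42) + 7, so N³ ≡ 7 (mod 8).

Converse. For the converse, argue contrapositively. If N ≢ 7 (mod 8), then N is congruent to one of 0, 1, 2, 3, 4, 5, 6 modulo 8, and these give N³ ≡ 0, 1, 0, 3, 0, 5, 0 respectively — never 7.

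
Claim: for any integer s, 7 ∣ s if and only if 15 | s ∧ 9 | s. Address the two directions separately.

[⇒] This fails: take s = 7. Certainly 7 ∣ 7, but 15 ∤ 7.

[⇐] This fails: take s = 45. Both 15 ∣ 45 and 9 ∣ 45, yet 45 is not a multiple of 7 (since 45 = 6·7 + 3), so 7 ∤ 45.

Neither direction holds.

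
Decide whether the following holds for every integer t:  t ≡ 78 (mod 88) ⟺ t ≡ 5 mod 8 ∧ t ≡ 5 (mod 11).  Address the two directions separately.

(→) This fails: t = 78 gives 78 ≡ 78 (mod 88) but 78 ≡ 6 (mod 8), so the conjunction on the right does not hold.

(←) This fails: t = 5 satisfies both congruences on the right (5 ≡ 5 mod 8 and 5 ≡ 5 mod 11) yet 5 ≡ 5 (mod 88), not 78.

Neither direction holds.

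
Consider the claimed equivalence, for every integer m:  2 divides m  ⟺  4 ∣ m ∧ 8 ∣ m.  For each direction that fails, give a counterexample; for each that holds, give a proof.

The forward direction fails; the converse holds.

(⇐) Suppose 4 ∣ m and 8 ∣ m. Any common multiple of 4 and 8 is a multiple of their lcm; here lcm(4, 8) = 4·8/gcd(4, 8) = 32/4 = 8, so 8 ∣ m. Since 2 ∣ 8, it follows that 2 ∣ m.

(⇒) This fails: take m = 2. Certainly 2 ∣ 2, but 4 ∤ 2.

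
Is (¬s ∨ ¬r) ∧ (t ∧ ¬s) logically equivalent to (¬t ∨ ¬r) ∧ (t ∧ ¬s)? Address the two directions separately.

(⟸) Assume the antecedent. If s is true, the antecedent cannot hold. If s is false, the antecedent forces (s = F, r = F, t = T), and (¬s ∨ ¬r) ∧ (t ∧ ¬s) holds there. Either way (¬s ∨ ¬r) ∧ (t ∧ ¬s) holds.

(⟹) This fails. Under s = F, r = T, t = T, the left side is true but the right side is false.

Only the reverse direction holds.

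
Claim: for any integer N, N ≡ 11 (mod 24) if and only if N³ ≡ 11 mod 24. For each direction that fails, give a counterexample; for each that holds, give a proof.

Converse. Suppose N³ ≡ 11 (mod 24). The only residue r in {0, …, 23} with r³ ≡ 11 (mod 24) is r = 11, so N ≡ 11 (mod 24).

Forward direction. Suppose N ≡ 11 (mod 24). Write N = 24j + 11. Then (24j + 11)³ = 13824j³ + 19008j² + 8712j + 1331 = 24(576j³ + 792j² + 363j + 55) + 11, so N³ ≡ 11 (mod 24).

Both directions hold; the statement is true.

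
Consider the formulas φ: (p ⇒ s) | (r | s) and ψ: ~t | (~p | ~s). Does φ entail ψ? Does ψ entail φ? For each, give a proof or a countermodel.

Neither implication holds.

Forward direction. This fails. Under t = T, p = T, r = F, s = T, the left side is true but the right side is false.

Converse. This fails. Under t = F, p = T, r = F, s = F, the left side is false but the right side is true.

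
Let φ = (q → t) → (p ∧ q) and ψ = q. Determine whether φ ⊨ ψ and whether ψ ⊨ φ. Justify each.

(→) Assume the antecedent. If q is true, q reduces to true regardless of the other variables. If q is false, the antecedent cannot hold. Either way q holds.

(←) This fails. Under q = T, t = T, p = F, the left side is false but the right side is true.

(⇒) holds; (⇐) fails.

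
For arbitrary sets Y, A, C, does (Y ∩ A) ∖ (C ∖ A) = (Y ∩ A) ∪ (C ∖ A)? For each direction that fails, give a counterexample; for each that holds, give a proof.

Only the forward inclusion holds.

(⟹) Let x ∈ (Y ∩ A) ∖ (C ∖ A). Then either x ∈ Y ∩ A and x ∉ C; or x ∈ Y ∩ A ∩ C. In each case x ∈ (Y ∩ A) ∪ (C ∖ A), so (Y ∩ A) ∖ (C ∖ A) ⊆ (Y ∩ A) ∪ (C ∖ A).

(⟸) This inclusion fails. Take Y = ∅, A = ∅, C = {1}; then 1 ∈ (Y ∩ A) ∪ (C ∖ A) but 1 ∉ (Y ∩ A) ∖ (C ∖ A).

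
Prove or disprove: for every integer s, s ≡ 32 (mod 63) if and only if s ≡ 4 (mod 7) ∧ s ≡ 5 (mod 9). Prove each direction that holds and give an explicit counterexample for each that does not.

Both directions hold.

(←) If s ≡ 4 (mod 7) and s ≡ 5 (mod 9), then by the Chinese remainder theorem s ≡ 32 (mod 63). This is exactly s ≡ 32 (mod 63).

(→) Suppose s ≡ 32 (mod 63); write s = 63j + 32. Since 7 ∣ 63, reducing mod 7 gives s ≡ 32 ≡ 4 (mod 7); since 9 ∣ 63, reducing mod 9 gives s ≡ 32 ≡ 5 (mod 9).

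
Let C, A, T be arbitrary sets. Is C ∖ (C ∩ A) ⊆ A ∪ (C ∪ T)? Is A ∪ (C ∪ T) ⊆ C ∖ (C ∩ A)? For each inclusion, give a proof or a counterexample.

The sets are not equal: only the forward inclusion holds.

(⟹) Let x ∈ C ∖ (C ∩ A). Then either x ∈ C and x ∉ A, T; or x ∈ C ∩ T and x ∉ A. In each case x ∈ A ∪ (C ∪ T), so C ∖ (C ∩ A) ⊆ A ∪ (C ∪ T).

(⟸) This inclusion fails. Take C = ∅, A = {1}, T = ∅; then 1 ∈ A ∪ (C ∪ T) but 1 ∉ C ∖ (C ∩ A).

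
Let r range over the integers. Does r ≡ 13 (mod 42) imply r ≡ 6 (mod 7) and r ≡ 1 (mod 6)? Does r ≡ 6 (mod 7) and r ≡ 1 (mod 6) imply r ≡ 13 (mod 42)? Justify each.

[⇒] Suppose r ≡ 13 (mod 42); write r = 42j + 13. Since 7 ∣ 42, reducing mod 7 gives r ≡ 13 ≡ 6 (mod 7); since 6 ∣ 42, reducing mod 6 gives r ≡ 13 ≡ 1 (mod 6).

[⇐] Conversely, if r ≡ 6 (mod 7) and r ≡ 1 (mod 6), then by the Chinese remainder theorem r ≡ 13 (mod 42). This is exactly r ≡ 13 (mod 42).

The biconditional holds.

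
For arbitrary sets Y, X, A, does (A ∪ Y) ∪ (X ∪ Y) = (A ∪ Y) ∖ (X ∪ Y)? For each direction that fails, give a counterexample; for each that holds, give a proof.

(⟸) Let x ∈ (A ∪ Y) ∖ (X ∪ Y). Then x ∈ A and x ∉ Y, X, from which x ∈ (A ∪ Y) ∪ (X ∪ Y).

(⟹) This inclusion fails. Take Y = {1}, X = ∅, A = ∅; then 1 ∈ (A ∪ Y) ∪ (X ∪ Y) but 1 ∉ (A ∪ Y) ∖ (X ∪ Y).

The sets are not equal: only the reverse inclusion holds.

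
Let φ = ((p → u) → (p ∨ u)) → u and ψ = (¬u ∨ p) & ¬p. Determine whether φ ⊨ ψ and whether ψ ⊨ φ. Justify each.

Not equivalent: only (⇐) holds.

[⇒] This fails. Under u = T, p = F, the left side is true but the right side is false.

[⇐] Assume the antecedent. If u is true, the antecedent cannot hold. If u is false, the antecedent forces (u = F, p = F), and ((p → u) → (p ∨ u)) → u holds there. Either way ((p → u) → (p ∨ u)) → u holds.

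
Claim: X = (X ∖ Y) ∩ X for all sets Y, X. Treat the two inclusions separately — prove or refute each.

(⊇) Let x ∈ (X ∖ Y) ∩ X. Then x ∈ X and x ∉ Y, from which x ∈ X.

(⊆) This inclusion fails. Take Y = {1}, X = {1}; then 1 ∈ X but 1 ∉ (X ∖ Y) ∩ X.

The sets are not equal: only the reverse inclusion holds.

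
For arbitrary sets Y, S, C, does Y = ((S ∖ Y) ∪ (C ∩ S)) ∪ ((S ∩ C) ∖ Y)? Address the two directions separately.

(⟹) This inclusion fails. Take Y = {1}, S = ∅, C = ∅; then 1 ∈ Y but 1 ∉ ((S ∖ Y) ∪ (C ∩ S)) ∪ ((S ∩ C) ∖ Y).

(⟸) This inclusion fails. Take Y = ∅, S = {1}, C = ∅; then 1 ∈ ((S ∖ Y) ∪ (C ∩ S)) ∪ ((S ∩ C) ∖ Y) but 1 ∉ Y.

(⊆) fails and (⊇) fails.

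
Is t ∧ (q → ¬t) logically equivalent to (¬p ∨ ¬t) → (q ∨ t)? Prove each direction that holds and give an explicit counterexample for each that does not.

Not equivalent: only (⇒) holds.

Forward direction. Assume the antecedent. If p is true, the antecedent forces (p = T, t = T, q = F), and (¬p ∨ ¬t) → (q ∨ t) holds there. If p is false, the antecedent forces (p = F, t = T, q = F), and (¬p ∨ ¬t) → (q ∨ t) holds there. Either way (¬p ∨ ¬t) → (q ∨ t) holds.

Converse. This fails. Under p = F, t = F, q = T, the left side is false but the right side is true.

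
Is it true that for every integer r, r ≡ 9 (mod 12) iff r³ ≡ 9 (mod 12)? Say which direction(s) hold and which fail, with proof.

Both implications hold.

Forward direction. Suppose r ≡ 9 (mod 12). Write r = 12j + 9. Then (12j + 9)³ = 1728j³ + 3888j² + 2916j + 729 = 12(144j³ + 324j² + 243j + 60) + 9, so r³ ≡ 9 (mod 12).

Converse. Suppose r³ ≡ 9 (mod 12). The only residue r in {0, …, 11} with r³ ≡ 9 (mod 12) is r = 9, so r ≡ 9 (mod 12).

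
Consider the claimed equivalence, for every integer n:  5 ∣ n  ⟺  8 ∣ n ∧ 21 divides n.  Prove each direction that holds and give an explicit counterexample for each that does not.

Neither implication holds.

(⇒) This fails: take n = 5. Certainly 5 ∣ 5, but 8 ∤ 5.

(⇐) This fails: take n = 168. Both 8 ∣ 168 and 21 ∣ 168, yet 168 is not a multiple of 5 (since 168 = 33·5 + 3), so 5 ∤ 168.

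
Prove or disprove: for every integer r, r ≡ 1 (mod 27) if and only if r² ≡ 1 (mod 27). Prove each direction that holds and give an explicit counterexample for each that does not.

(⇒) holds; (⇐) fails.

Converse. This fails: take r = 26. Then 26² = 676 ≡ 1 (mod 27), yet 26 ≡ 26 (mod 27), not 1.

Forward direction. Suppose r ≡ 1 (mod 27). Write r = 27j + 1. Then (27j + 1)² = 729j² + 54j + 1 = 27(27j² + 2j) + 1, so r² ≡ 1 (mod 27).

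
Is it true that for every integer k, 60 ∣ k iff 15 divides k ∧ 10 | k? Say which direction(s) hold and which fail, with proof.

(⇒) If 60 ∣ k, write k = 60q. Since 60 = 4·15, k = 15·(4q), so 15 ∣ k; and since 60 = 6·10, k = 10·(6q), so 10 ∣ k.

(⇐) This fails: take k = 30. Both 15 ∣ 30 and 10 ∣ 30, yet 30 is not a multiple of 60 (since 30 = 0·60 + 30), so 60 ∤ 30.

(⇒) holds; (⇐) fails.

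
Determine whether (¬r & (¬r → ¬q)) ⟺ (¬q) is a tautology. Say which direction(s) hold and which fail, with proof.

(←) This fails. Under r = T, q = F, the left side is false but the right side is true.

(→) Assume the antecedent. If r is true, the antecedent cannot hold. If r is false, the antecedent forces (r = F, q = F), and ¬q holds there. Either way ¬q holds.

Only the forward implication holds.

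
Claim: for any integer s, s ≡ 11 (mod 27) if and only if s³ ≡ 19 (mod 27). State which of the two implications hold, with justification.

(⇒) This fails: take s = 11. Then 11 ≡ 11 (mod 27), but 11³ = 1331 ≡ 8 (mod 27), not 19.

(⇐) This fails: take s = 7. Then 7³ = 343 ≡ 19 (mod 27), yet 7 ≡ 7 (mod 27), not 11.

Neither implication holds.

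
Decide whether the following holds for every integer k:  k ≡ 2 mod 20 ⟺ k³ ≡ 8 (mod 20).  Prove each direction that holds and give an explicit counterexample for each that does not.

Not equivalent: only (⇒) holds.

Forward direction. Suppose k ≡ 2 mod 20. Write k = 20j + 2. Then (20j + 2)³ = 8000j³ + 2400j² + 240j + 8 = 20(400j³ + 120j² + 12j) + 8, so k³ ≡ 8 (mod 20).

Converse. This fails: take k = 12. Then 12³ = 1728 ≡ 8 (mod 20), yet 12 ≡ 12 (mod 20), not 2.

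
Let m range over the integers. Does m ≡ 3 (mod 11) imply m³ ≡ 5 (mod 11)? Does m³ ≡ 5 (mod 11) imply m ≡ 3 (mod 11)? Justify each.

The biconditional holds.

(⇒) Suppose m ≡ 3 (mod 11). Write m = 11j + 3. Then (11j + 3)³ = 1331j³ + 1089j² + 297j + 27 = 11(121j³ + 99j² + 27j + 2) + 5, so m³ ≡ 5 (mod 11).

(⇐) For the converse, argue contrapositively. If m ≢ 3 (mod 11), then m is congruent to one of 0, 1, 2, 4, 5, 6, 7, 8, 9, 10 modulo 11, and these give m³ ≡ 0, 1, 8, 9, 4, 7, 2, 6, 3, 10 respectively — never 5.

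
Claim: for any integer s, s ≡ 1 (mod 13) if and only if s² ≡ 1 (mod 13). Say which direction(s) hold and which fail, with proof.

(⟸) This fails: take s = 12. Then 12² = 144 ≡ 1 (mod 13), yet 12 ≡ 12 (mod 13), not 1.

(⟹) Suppose s ≡ 1 (mod 13). Write s = 13j + 1. Then (13j + 1)² = 169j² + 26j + 1 = 13(13j² + 2j) + 1, so s² ≡ 1 (mod 13).

Not equivalent: only (⇒) holds.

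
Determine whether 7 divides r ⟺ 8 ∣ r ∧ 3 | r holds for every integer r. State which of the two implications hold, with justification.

Both directions fail.

Forward direction. This fails: take r = 7. Certainly 7 ∣ 7, but 8 ∤ 7.

Converse. This fails: take r = 24. Both 8 ∣ 24 and 3 ∣ 24, yet 24 is not a multiple of 7 (since 24 = 3·7 + 3), so 7 ∤ 24.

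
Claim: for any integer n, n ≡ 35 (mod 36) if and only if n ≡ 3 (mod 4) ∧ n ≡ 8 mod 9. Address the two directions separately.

Forward direction. Suppose n ≡ 35 (mod 36); write n = 36j + 35. Since 4 ∣ 36, reducing mod 4 gives n ≡ 35 ≡ 3 (mod 4); since 9 ∣ 36, reducing mod 9 gives n ≡ 35 ≡ 8 (mod 9).

Converse. If n ≡ 3 (mod 4) and n ≡ 8 (mod 9), then by the Chinese remainder theorem n ≡ 35 (mod 36). This is exactly n ≡ 35 (mod 36).

Equivalent; both directions hold.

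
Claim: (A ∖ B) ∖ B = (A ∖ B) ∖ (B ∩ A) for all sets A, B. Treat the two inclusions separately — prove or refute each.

(⟹) Let x ∈ (A ∖ B) ∖ B. Then x ∈ A and x ∉ B, from which x ∈ (A ∖ B) ∖ (B ∩ A).

(⟸) Let x ∈ (A ∖ B) ∖ (B ∩ A). Then x ∈ A and x ∉ B, from which x ∈ (A ∖ B) ∖ B.

Both inclusions hold.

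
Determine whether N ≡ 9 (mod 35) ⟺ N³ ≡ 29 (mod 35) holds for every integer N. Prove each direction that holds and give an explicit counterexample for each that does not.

Forward direction. Suppose N ≡ 9 (mod 35). Write N = 35j + 9. Then (35j + 9)³ = 42875j³ + 33075j² + 8505j + 729 = 35(1225j³ + 945j² + 243j + 20) + 29, so N³ ≡ 29 (mod 35).

Converse. This fails: take N = 4. Then 4³ = 64 ≡ 29 (mod 35), yet 4 ≡ 4 (mod 35), not 9.

The forward direction holds; the converse fails.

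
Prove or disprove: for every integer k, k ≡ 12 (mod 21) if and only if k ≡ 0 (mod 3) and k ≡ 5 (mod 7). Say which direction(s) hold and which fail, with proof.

(⟹) Suppose k ≡ 12 (mod 21); write k = 21j + 12. Since 3 ∣ 21, reducing mod 3 gives k ≡ 12 ≡ 0 (mod 3); since 7 ∣ 21, reducing mod 7 gives k ≡ 12 ≡ 5 (mod 7).

(⟸) Conversely, if k ≡ 0 (mod 3) and k ≡ 5 (mod 7), then by the Chinese remainder theorem k ≡ 12 (mod 21). This is exactly k ≡ 12 (mod 21).

Equivalent; both directions hold.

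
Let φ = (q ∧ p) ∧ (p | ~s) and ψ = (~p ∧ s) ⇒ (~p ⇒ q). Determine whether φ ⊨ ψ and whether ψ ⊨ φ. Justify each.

[⇒] Assume the antecedent. If s is true, the antecedent forces (s = T, p = T, q = T), and (~p ∧ s) ⇒ (~p ⇒ q) holds there. If s is false, (~p ∧ s) ⇒ (~p ⇒ q) reduces to true regardless of the other variables. Either way (~p ∧ s) ⇒ (~p ⇒ q) holds.

[⇐] This fails. Under s = F, p = F, q = F, the left side is false but the right side is true.

The forward direction holds; the converse fails.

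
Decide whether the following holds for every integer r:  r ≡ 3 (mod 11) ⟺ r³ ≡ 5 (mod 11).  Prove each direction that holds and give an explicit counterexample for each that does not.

Forward direction. Suppose r ≡ 3 (mod 11). Write r = 11j + 3. Then (11j + 3)³ = 1331j³ + 1089j² + 297j + 27 = 11(121j³ + 99j² + 27j + 2) + 5, so r³ ≡ 5 (mod 11).

Converse. Suppose r³ ≡ 5 (mod 11). The only residue r in {0, …, 10} with r³ ≡ 5 (mod 11) is r = 3, so r ≡ 3 (mod 11).

The biconditional holds.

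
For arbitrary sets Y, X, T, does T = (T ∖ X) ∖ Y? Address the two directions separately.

(⟹) This inclusion fails. Take Y = {1}, X = ∅, T = {1}; then 1 ∈ T but 1 ∉ (T ∖ X) ∖ Y.

(⟸) Let x ∈ (T ∖ X) ∖ Y. Then x ∈ T and x ∉ Y, X, from which x ∈ T.

(⊆) fails; (⊇) holds.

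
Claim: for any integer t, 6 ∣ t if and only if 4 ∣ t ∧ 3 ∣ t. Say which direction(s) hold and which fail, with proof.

(→) This fails: take t = 6. Certainly 6 ∣ 6, but 4 ∤ 6.

(←) Suppose 4 ∣ t and 3 ∣ t. Any common multiple of 4 and 3 is a multiple of their lcm; here gcd(4, 3) = 1, so lcm(4, 3) = 4·3 = 12, so 12 ∣ t. Since 6 ∣ 12, it follows that 6 ∣ t.

Only the converse holds.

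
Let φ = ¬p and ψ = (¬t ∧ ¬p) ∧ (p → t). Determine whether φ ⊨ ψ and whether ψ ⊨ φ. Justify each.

The forward direction fails; the converse holds.

(⟸) Assume the antecedent. If t is true, the antecedent cannot hold. If t is false, the antecedent forces (t = F, p = F), and ¬p holds there. Either way ¬p holds.

(⟹) This fails. Under t = T, p = F, the left side is true but the right side is false.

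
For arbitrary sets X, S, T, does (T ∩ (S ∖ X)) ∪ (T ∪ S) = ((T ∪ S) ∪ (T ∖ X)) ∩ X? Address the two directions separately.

(⊆) fails; (⊇) holds.

(⟹) This inclusion fails. Take X = ∅, S = {1}, T = ∅; then 1 ∈ (T ∩ (S ∖ X)) ∪ (T ∪ S) but 1 ∉ ((T ∪ S) ∪ (T ∖ X)) ∩ X.

(⟸) Let x ∈ ((T ∪ S) ∪ (T ∖ X)) ∩ X. Then either x ∈ X ∩ S and x ∉ T; or x ∈ X ∩ T and x ∉ S; or x ∈ X ∩ S ∩ T. In each case x ∈ (T ∩ (S ∖ X)) ∪ (T ∪ S), so ((T ∪ S) ∪ (T ∖ X)) ∩ X ⊆ (T ∩ (S ∖ X)) ∪ (T ∪ S).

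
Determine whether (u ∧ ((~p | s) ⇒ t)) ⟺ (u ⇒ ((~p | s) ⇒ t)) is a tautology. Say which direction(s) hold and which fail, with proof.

The forward direction holds; the converse fails.

(→) Assume the antecedent. If t is true, u ⇒ ((~p | s) ⇒ t) reduces to true regardless of the other variables. If t is false, the antecedent forces (u = T, t = F, p = T, s = F), and u ⇒ ((~p | s) ⇒ t) holds there. Either way u ⇒ ((~p | s) ⇒ t) holds.

(←) This fails. Under u = F, t = F, p = F, s = F, the left side is false but the right side is true.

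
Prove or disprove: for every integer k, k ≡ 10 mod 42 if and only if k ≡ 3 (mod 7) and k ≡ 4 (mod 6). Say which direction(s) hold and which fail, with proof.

(⟹) Suppose k ≡ 10 (mod 42); write k = 42j + 10. Since 7 ∣ 42, reducing mod 7 gives k ≡ 10 ≡ 3 (mod 7); since 6 ∣ 42, reducing mod 6 gives k ≡ 10 ≡ 4 (mod 6).

(⟸) Conversely, if k ≡ 3 (mod 7) and k ≡ 4 (mod 6), then by the Chinese remainder theorem k ≡ 10 (mod 42). This is exactly k ≡ 10 (mod 42).

Both directions hold.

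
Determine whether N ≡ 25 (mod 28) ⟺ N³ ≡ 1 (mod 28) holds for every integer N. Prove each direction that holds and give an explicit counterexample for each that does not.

Forward direction. Suppose N ≡ 25 (mod 28). Write N = 28j + 25. Then (28j + 25)³ = 21952j³ + 58800j² + 52500j + 15625 = 28(784j³ + 2100j² + 1875j + 558) + 1, so N³ ≡ 1 (mod 28).

Converse. This fails: take N = 1. Then 1³ = 1 ≡ 1 (mod 28), yet 1 ≡ 1 (mod 28), not 25.

The forward direction holds; the converse fails.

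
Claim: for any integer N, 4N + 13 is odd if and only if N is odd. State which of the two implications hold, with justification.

(⇒) This fails: take N = 4. Then 4N + 13 = 29, which is odd, yet N = 4 is even, not odd.

(⇐) Suppose N is odd. Since 4 is even, 4N is even for every N, so 4N + 13 has the same parity as 13, which is odd. Hence 4N + 13 is odd.

Only the reverse direction holds.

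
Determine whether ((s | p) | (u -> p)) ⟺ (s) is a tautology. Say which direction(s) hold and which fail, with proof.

Only the reverse direction holds.

[⇒] This fails. Under s = F, u = F, p = F, the left side is true but the right side is false.

[⇐] Assume the antecedent. If s is true, (s | p) | (u -> p) reduces to true regardless of the other variables. If s is false, the antecedent cannot hold. Either way (s | p) | (u -> p) holds.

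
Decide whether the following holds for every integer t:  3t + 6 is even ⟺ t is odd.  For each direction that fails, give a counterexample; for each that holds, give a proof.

(⇒) fails and (⇐) fails.

(⇒) This fails: t = 2 gives 3t + 6 = 12, which is even, but 2 is even, not odd.

(⇐) This also fails: t = 1 is odd, but 3t + 6 = 9 is odd, not even.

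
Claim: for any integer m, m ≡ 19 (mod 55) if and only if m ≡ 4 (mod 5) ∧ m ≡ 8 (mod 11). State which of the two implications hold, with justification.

(⇐) If m ≡ 4 (mod 5) and m ≡ 8 (mod 11), then by the Chinese remainder theorem m ≡ 19 (mod 55). This is exactly m ≡ 19 (mod 55).

(⇒) Suppose m ≡ 19 (mod 55); write m = 55j + 19. Since 5 ∣ 55, reducing mod 5 gives m ≡ 19 ≡ 4 (mod 5); since 11 ∣ 55, reducing mod 11 gives m ≡ 19 ≡ 8 (mod 11).

Equivalent; both directions hold.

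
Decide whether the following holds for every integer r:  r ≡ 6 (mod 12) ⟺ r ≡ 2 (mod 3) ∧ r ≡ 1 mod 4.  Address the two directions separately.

Both directions fail.

(→) This fails: r = 6 gives 6 ≡ 6 (mod 12) but 6 ≡ 0 (mod 3), so the conjunction on the right does not hold.

(←) This fails: r = 5 satisfies both congruences on the right (5 ≡ 2 mod 3 and 5 ≡ 1 mod 4) yet 5 ≡ 5 (mod 12), not 6.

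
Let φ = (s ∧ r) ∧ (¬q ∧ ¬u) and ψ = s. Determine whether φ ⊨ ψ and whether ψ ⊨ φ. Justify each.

Converse. This fails. Under s = T, q = F, r = F, u = F, the left side is false but the right side is true.

Forward direction. Assume the antecedent. If s is true, s reduces to true regardless of the other variables. If s is false, the antecedent cannot hold. Either way s holds.

(⇒) holds; (⇐) fails.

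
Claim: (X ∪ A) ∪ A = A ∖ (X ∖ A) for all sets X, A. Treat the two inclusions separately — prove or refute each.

The sets are not equal: only the reverse inclusion holds.

Forward inclusion. This inclusion fails. Take X = {1}, A = ∅; then 1 ∈ (X ∪ A) ∪ A but 1 ∉ A ∖ (X ∖ A).

Reverse inclusion. Let x ∈ A ∖ (X ∖ A). Then either x ∈ A and x ∉ X; or x ∈ X ∩ A. In each case x ∈ (X ∪ A) ∪ A, so A ∖ (X ∖ A) ⊆ (X ∪ A) ∪ A.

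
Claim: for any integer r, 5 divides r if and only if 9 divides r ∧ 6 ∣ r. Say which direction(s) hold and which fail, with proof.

(⇒) fails and (⇐) fails.

[⇒] This fails: take r = 5. Certainly 5 ∣ 5, but 9 ∤ 5.

[⇐] This fails: take r = 18. Both 9 ∣ 18 and 6 ∣ 18, yet 18 is not a multiple of 5 (since 18 = 3·5 + 3), so 5 ∤ 18.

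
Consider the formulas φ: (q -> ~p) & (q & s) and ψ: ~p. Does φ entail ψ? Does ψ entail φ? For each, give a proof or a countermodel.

(→) Assume the antecedent. If p is true, the antecedent cannot hold. If p is false, ~p reduces to true regardless of the other variables. Either way ~p holds.

(←) This fails. Under p = F, s = F, q = F, the left side is false but the right side is true.

(⇒) holds; (⇐) fails.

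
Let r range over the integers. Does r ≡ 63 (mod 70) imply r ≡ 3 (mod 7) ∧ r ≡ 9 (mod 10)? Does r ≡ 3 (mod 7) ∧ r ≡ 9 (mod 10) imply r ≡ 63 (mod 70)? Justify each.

Both directions fail.

Forward direction. This fails: r = 63 gives 63 ≡ 63 (mod 70) but 63 ≡ 0 (mod 7), so the conjunction on the right does not hold.

Converse. This fails: r = 59 satisfies both congruences on the right (59 ≡ 3 mod 7 and 59 ≡ 9 mod 10) yet 59 ≡ 59 (mod 70), not 63.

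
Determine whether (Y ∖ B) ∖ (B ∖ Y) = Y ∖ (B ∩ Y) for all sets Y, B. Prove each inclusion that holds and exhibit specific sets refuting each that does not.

Both inclusions hold.

Forward inclusion. Let x ∈ (Y ∖ B) ∖ (B ∖ Y). Then x ∈ Y and x ∉ B, from which x ∈ Y ∖ (B ∩ Y).

Reverse inclusion. Let x ∈ Y ∖ (B ∩ Y). Then x ∈ Y and x ∉ B, from which x ∈ (Y ∖ B) ∖ (B ∖ Y).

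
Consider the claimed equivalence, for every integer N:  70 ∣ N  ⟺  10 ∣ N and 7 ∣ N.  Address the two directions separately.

Forward direction. If 70 ∣ N, write N = 70q. Since 70 = 7·10, N = 10·(7q), so 10 ∣ N; and since 70 = 10·7, N = 7·(10q), so 7 ∣ N.

Converse. Suppose 10 ∣ N and 7 ∣ N. Any common multiple of 10 and 7 is a multiple of their lcm; here gcd(10, 7) = 1, so lcm(10, 7) = 10·7 = 70, so 70 ∣ N.

Equivalent; both directions hold.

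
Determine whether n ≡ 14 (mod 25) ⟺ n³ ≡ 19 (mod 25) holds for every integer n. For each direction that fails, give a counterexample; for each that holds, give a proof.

Equivalent; both directions hold.

(⇒) Suppose n ≡ 14 (mod 25). Write n = 25j + 14. Then (25j + 14)³ = 15625j³ + 26250j² + 14700j + 2744 = 25(625j³ + 1050j² + 588j + 109) + 19, so n³ ≡ 19 (mod 25).

(⇐) Conversely, suppose n³ ≡ 19 (mod 25). The only residue r in {0, …, 24} with r³ ≡ 19 (mod 25) is r = 14, so n ≡ 14 (mod 25).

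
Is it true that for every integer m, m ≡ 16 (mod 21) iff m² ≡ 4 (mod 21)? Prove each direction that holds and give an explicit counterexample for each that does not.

Only the forward direction holds.

(⟹) Suppose m ≡ 16 (mod 21). Write m = 21j + 16. Then (21j + 16)² = 441j² + 672j + 256 = 21(21j² + 32j + 12) + 4, so m² ≡ 4 (mod 21).

(⟸) This fails: take m = 2. Then 2² = 4 ≡ 4 (mod 21), yet 2 ≡ 2 (mod 21), not 16.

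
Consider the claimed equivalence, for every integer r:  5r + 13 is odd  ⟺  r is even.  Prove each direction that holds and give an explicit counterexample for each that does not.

(⟸) Suppose r is even; write r = 2j. Then 5r + 13 = 5·(2j) + 13 = 2·5j + 13, which is odd.

(⟹) Suppose 5r + 13 is odd. Since 5 is odd, 5r and r have the same parity, so 5r + 13 ≡ r + 13 (mod 2). As 13 is odd, 5r + 13 is odd exactly when r is even. Thus r is even.

Both implications hold.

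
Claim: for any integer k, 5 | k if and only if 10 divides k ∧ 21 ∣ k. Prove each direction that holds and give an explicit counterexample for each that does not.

Only the converse holds.

Converse. Suppose 10 ∣ k and 21 ∣ k. Any common multiple of 10 and 21 is a multiple of their lcm; here gcd(10, 21) = 1, so lcm(10, 21) = 10·21 = 210, so 210 ∣ k. Since 5 ∣ 210, it follows that 5 ∣ k.

Forward direction. This fails: take k = 5. Certainly 5 ∣ 5, but 10 ∤ 5.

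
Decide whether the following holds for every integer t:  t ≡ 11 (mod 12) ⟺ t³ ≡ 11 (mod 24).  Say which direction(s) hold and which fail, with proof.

(⇒) fails; (⇐) holds.

(→) This fails: take t = 23. Then 23 ≡ 11 (mod 12), but 23³ = 12167 ≡ 23 (mod 24), not 11.

(←) Conversely, the residues r modulo 24 with r³ ≡ 11 (mod 24) are exactly {11}, and each is ≡ 11 (mod 12).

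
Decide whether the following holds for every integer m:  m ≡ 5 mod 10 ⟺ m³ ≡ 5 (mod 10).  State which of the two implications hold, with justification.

Forward direction. Suppose m ≡ 5 mod 10. Write m = 10j + 5. Then (10j + 5)³ = 1000j³ + 1500j² + 750j + 125 = 10(100j³ + 150j² + 75j + 12) + 5, so m³ ≡ 5 (mod 10).

Converse. For the converse, argue contrapositively. If m ≢ 5 (mod 10), then m is congruent to one of 0, 1, 2, 3, 4, 6, 7, 8, 9 modulo 10, and these give m³ ≡ 0, 1, 8, 7, 4, 6, 3, 2, 9 respectively — never 5.

Both implications hold.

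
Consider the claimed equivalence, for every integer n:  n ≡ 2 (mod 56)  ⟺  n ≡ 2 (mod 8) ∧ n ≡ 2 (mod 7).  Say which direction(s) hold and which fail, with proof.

Equivalent; both directions hold.

(→) Suppose n ≡ 2 (mod 56); write n = 56j + 2. Since 8 ∣ 56, reducing mod 8 gives n ≡ 2 (mod 8); since 7 ∣ 56, reducing mod 7 gives n ≡ 2 (mod 7).

(←) Conversely, if n ≡ 2 (mod 8) and n ≡ 2 (mod 7), then by the Chinese remainder theorem n ≡ 2 (mod 56). This is exactly n ≡ 2 (mod 56).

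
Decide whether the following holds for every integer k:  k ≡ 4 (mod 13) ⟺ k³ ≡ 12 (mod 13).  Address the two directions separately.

(→) Suppose k ≡ 4 (mod 13). Write k = 13j + 4. Then (13j + 4)³ = 2197j³ + 2028j² + 624j + 64 = 13(169j³ + 156j² + 48j + 4) + 12, so k³ ≡ 12 (mod 13).

(←) This fails: take k = 10. Then 10³ = 1000 ≡ 12 (mod 13), yet 10 ≡ 10 (mod 13), not 4.

Only the forward implication holds.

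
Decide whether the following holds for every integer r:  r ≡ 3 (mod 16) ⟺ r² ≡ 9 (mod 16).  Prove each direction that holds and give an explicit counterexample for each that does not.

(→) Suppose r ≡ 3 (mod 16). Write r = 16j + 3. Then (16j + 3)² = 256j² + 96j + 9 = 16(16j² + 6j) + 9, so r² ≡ 9 (mod 16).

(←) This fails: take r = 5. Then 5² = 25 ≡ 9 (mod 16), yet 5 ≡ 5 (mod 16), not 3.

The forward direction holds; the converse fails.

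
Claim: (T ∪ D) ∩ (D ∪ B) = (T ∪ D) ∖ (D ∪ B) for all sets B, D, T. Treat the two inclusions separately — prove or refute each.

(⊆) This inclusion fails. Take B = ∅, D = {1}, T = ∅; then 1 ∈ (T ∪ D) ∩ (D ∪ B) but 1 ∉ (T ∪ D) ∖ (D ∪ B).

(⊇) This inclusion fails. Take B = ∅, D = ∅, T = {1}; then 1 ∈ (T ∪ D) ∖ (D ∪ B) but 1 ∉ (T ∪ D) ∩ (D ∪ B).

(⊆) fails and (⊇) fails.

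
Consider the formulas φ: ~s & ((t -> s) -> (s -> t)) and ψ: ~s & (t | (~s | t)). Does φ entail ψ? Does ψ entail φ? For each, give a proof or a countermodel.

Equivalent; both directions hold.

(⟹) Assume the antecedent. If s is true, the antecedent cannot hold. If s is false, ~s & (t | (~s | t)) reduces to true regardless of the other variables. Either way ~s & (t | (~s | t)) holds.

(⟸) Assume the antecedent. If s is true, the antecedent cannot hold. If s is false, ~s & ((t -> s) -> (s -> t)) reduces to true regardless of the other variables. Either way ~s & ((t -> s) -> (s -> t)) holds.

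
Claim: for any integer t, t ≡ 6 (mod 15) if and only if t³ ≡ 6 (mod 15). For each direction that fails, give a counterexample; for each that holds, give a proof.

(→) Suppose t ≡ 6 (mod 15). Write t = 15j + 6. Then (15j + 6)³ = 3375j³ + 4050j² + 1620j + 216 = 15(225j³ + 270j² + 108j + 14) + 6, so t³ ≡ 6 (mod 15).

(←) Conversely, suppose t³ ≡ 6 (mod 15). The only residue r in {0, …, 14} with r³ ≡ 6 (mod 15) is r = 6, so t ≡ 6 (mod 15).

Both implications hold.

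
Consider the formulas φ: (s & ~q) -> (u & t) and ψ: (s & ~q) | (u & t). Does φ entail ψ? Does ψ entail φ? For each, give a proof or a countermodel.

Both directions fail.

(⟹) This fails. Under q = F, s = F, t = F, u = F, the left side is true but the right side is false.

(⟸) This fails. Under q = F, s = T, t = F, u = F, the left side is false but the right side is true.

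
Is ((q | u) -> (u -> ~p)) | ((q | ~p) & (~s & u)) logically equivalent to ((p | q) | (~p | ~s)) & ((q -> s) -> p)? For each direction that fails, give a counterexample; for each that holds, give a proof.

Forward direction. This fails. Under s = F, u = F, q = F, p = F, the left side is true but the right side is false.

Converse. This fails. Under s = F, u = T, q = F, p = T, the left side is false but the right side is true.

Neither implication holds.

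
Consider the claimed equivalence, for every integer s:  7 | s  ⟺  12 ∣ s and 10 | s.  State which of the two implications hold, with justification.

Neither direction holds.

(⇒) This fails: take s = 7. Certainly 7 ∣ 7, but 12 ∤ 7.

(⇐) This fails: take s = 60. Both 12 ∣ 60 and 10 ∣ 60, yet 60 is not a multiple of 7 (since 60 = 8·7 + 4), so 7 ∤ 60.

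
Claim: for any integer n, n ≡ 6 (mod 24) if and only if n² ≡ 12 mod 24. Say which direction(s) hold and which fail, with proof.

(⇒) Suppose n ≡ 6 (mod 24). Write n = 24j + 6. Then (24j + 6)² = 576j² + 288j + 36 = 24(24j² + 12j + 1) + 12, so n² ≡ 12 (mod 24).

(⇐) This fails: take n = 18. Then 18² = 324 ≡ 12 (mod 24), yet 18 ≡ 18 (mod 24), not 6.

The forward direction holds; the converse fails.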